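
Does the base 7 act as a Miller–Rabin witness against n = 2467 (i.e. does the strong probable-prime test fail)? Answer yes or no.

no

n − 1 = 2466 = 2^1 · 1233, so s = 1 and d = 1233.
By repeated squaring, 7^1233 ≡ 1 (mod 2467).
x_0 = 7^1233 mod 2467 = 1.
x_0 = 1, so 7 is not a witness.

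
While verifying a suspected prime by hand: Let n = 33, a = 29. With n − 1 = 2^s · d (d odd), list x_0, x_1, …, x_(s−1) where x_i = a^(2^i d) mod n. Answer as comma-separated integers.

n − 1 = 32 = 2^5 · 1, so s = 5 and d = 1.
x_0 = 29^1 mod 33 = 29.
x_1 = 29^2 mod 33 = 16.
x_2 = 16^2 mod 33 = 25.
x_3 = 25^2 mod 33 = 31.
x_4 = 31^2 mod 33 = 4.

29, 16, 25, 31, 4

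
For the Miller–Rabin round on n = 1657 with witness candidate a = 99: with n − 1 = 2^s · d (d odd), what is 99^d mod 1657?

1418

n − 1 = 1656 = 2^3 · 207, so s = 3 and d = 207.
By repeated squaring, 99^207 ≡ 1418 (mod 1657).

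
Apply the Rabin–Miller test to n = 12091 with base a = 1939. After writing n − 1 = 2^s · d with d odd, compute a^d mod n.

7440

n − 1 = 12090 = 2^1 · 6045, so s = 1 and d = 6045.
1939^6045 mod 12091 = 7440.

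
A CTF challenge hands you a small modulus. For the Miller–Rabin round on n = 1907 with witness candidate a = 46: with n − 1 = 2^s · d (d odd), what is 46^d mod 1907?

n − 1 = 1906 = 2^1 · 953, so s = 1 and d = 953.
By repeated squaring, 46^953 ≡ 1906 (mod 1907).

1906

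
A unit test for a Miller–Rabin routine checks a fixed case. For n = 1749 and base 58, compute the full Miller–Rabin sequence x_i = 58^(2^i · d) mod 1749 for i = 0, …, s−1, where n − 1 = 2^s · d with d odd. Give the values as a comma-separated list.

1087, 994

n − 1 = 1748 = 2^2 · 437, so s = 2 and d = 437.
x_0 = 58^437 mod 1749 = 1087.
x_1 = 1087^2 mod 1749 = 994.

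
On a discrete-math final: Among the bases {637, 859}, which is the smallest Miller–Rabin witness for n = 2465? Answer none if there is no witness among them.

637

n − 1 = 2464 = 2^5 · 77, so s = 5 and d = 77.
Base 637: x_0 = 637^77 mod 2465 = 927. x_0 is neither 1 nor 2464, so continue squaring. x_1 = 927^2 mod 2465 = 1509. x_2 = 1509^2 mod 2465 = 1886. x_3 = 1886^2 mod 2465 = 1. x_3 = 1 but x_2 ≠ ±1, a nontrivial square root of 1 — 637 is a witness and 2465 is composite.
Base 859: x_0 = 859^77 mod 2465 = 824. x_0 is neither 1 nor 2464, so continue squaring. x_1 = 824^2 mod 2465 = 1101. x_2 = 1101^2 mod 2465 = 1886. x_3 = 1886^2 mod 2465 = 1. x_3 = 1 but x_2 ≠ ±1, a nontrivial square root of 1 — 859 is a witness and 2465 is composite.
The smallest witness among the given bases is 637.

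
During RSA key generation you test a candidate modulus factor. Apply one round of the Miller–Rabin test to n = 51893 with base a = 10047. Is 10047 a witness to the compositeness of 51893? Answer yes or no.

no

n − 1 = 51892 = 2^2 · 12973, so s = 2 and d = 12973.
x_0 = 10047^12973 mod 51893 = 1.
x_0 = 1, so 10047 is not a witness.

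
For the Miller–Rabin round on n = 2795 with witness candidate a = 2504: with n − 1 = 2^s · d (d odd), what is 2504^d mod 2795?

n − 1 = 2794 = 2^1 · 1397, so s = 1 and d = 1397.
Repeated squaring mod 2795: 2504^1 ≡ 2504, 2504^2 ≡ 831, 2504^4 ≡ 196, 2504^8 ≡ 2081, 2504^16 ≡ 1106, 2504^32 ≡ 1821, 2504^64 ≡ 1171, 2504^128 ≡ 1691, 2504^256 ≡ 196, 2504^512 ≡ 2081, 2504^1024 ≡ 1106.
1397 = 1024 + 256 + 64 + 32 + 16 + 4 + 1, so 2504^1397 ≡ 1106·196·1171·1821·1106·196·2504 ≡ 359 (mod 2795).

359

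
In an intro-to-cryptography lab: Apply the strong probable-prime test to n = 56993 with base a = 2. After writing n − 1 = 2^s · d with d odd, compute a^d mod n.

n − 1 = 56992 = 2^5 · 1781, so s = 5 and d = 1781.
2^1781 mod 56993 = 14883.

14883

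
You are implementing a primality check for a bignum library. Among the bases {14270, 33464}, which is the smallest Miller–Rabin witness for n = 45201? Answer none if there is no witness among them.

14270

n − 1 = 45200 = 2^4 · 2825, so s = 4 and d = 2825.
Base 14270: x_0 = 14270^2825 mod 45201 = 32282. x_0 is neither 1 nor 45200, so continue squaring. x_1 = 32282^2 mod 45201 = 18469. x_2 = 18469^2 mod 45201 = 17215. x_3 = 17215^2 mod 45201 = 18469. Reached i = s−1 = 3 without hitting −1: 14270 is a Miller–Rabin witness and 45201 is composite.
Base 33464: x_0 = 33464^2825 mod 45201 = 24875. x_0 is neither 1 nor 45200, so continue squaring. x_1 = 24875^2 mod 45201 = 9136. x_2 = 9136^2 mod 45201 = 25450. x_3 = 25450^2 mod 45201 = 17371. Reached i = s−1 = 3 without hitting −1: 33464 is a Miller–Rabin witness and 45201 is composite.
The smallest witness among the given bases is 14270.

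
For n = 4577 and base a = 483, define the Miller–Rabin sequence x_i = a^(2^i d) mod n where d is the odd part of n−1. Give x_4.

598

n − 1 = 4576 = 2^5 · 143, so s = 5 and d = 143.
x_0 = 483^143 mod 4577 = 3979.
x_1 = 3979^2 mod 4577 = 598.
x_2 = 598^2 mod 4577 = 598.
x_3 = 598^2 mod 4577 = 598.
x_4 = 598^2 mod 4577 = 598.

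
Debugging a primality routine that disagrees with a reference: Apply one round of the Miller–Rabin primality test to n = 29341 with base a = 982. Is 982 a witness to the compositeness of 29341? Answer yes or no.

n − 1 = 29340 = 2^2 · 7335, so s = 2 and d = 7335.
By repeated squaring, 982^7335 ≡ 10847 (mod 29341).
x_0 = 982^7335 mod 29341 = 10847.
x_0 is neither 1 nor 29340, so continue squaring.
x_1 = 10847^2 mod 29341 = 29340.
x_1 ≡ −1, so 982 is not a witness.

no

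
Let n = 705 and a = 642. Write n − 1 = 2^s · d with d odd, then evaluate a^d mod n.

n − 1 = 704 = 2^6 · 11, so s = 6 and d = 11.
642^11 mod 705 = 693.

693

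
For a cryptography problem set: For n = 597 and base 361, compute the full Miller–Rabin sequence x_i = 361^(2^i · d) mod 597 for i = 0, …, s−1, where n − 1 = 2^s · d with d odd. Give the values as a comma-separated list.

379, 361

n − 1 = 596 = 2^2 · 149, so s = 2 and d = 149.
x_0 = 361^149 mod 597 = 379.
x_1 = 379^2 mod 597 = 361.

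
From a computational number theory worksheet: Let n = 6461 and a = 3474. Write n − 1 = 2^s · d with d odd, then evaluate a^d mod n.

2200

n − 1 = 6460 = 2^2 · 1615, so s = 2 and d = 1615.
3474^1615 mod 6461 = 2200.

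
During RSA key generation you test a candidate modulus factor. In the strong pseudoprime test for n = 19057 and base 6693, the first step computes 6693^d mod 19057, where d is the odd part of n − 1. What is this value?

n − 1 = 19056 = 2^4 · 1191, so s = 4 and d = 1191.
Repeated squaring mod 19057: 6693^1 ≡ 6693, 6693^2 ≡ 12299, 6693^4 ≡ 9992, 6693^8 ≡ 441, 6693^16 ≡ 3911, 6693^32 ≡ 12207, 6693^64 ≡ 4166, 6693^128 ≡ 13686, 6693^256 ≡ 14400, 6693^512 ≡ 783, 6693^1024 ≡ 3265.
1191 = 1024 + 128 + 32 + 4 + 2 + 1, so 6693^1191 ≡ 3265·13686·12207·9992·12299·6693 ≡ 7402 (mod 19057).

7402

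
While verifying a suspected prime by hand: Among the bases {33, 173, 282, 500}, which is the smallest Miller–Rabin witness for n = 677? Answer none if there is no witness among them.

none

n − 1 = 676 = 2^2 · 169, so s = 2 and d = 169.
Base 33: x_0 = 33^169 mod 677 = 676. x_0 = 676 ≡ −1, so 33 is not a witness.
Base 173: x_0 = 173^169 mod 677 = 676. x_0 = 676 ≡ −1, so 173 is not a witness.
Base 282: x_0 = 282^169 mod 677 = 26. x_0 is neither 1 nor 676, so continue squaring. x_1 = 26^2 mod 677 = 676. x_1 ≡ −1, so 282 is not a witness.
Base 500: x_0 = 500^169 mod 677 = 26. x_0 is neither 1 nor 676, so continue squaring. x_1 = 26^2 mod 677 = 676. x_1 ≡ −1, so 500 is not a witness.
No listed base is a witness for 677.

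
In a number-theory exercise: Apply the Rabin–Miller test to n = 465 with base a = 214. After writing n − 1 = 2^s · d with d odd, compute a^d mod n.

n − 1 = 464 = 2^4 · 29, so s = 4 and d = 29.
214^29 mod 465 = 289.

289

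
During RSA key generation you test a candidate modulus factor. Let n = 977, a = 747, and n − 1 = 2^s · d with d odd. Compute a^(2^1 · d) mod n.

n − 1 = 976 = 2^4 · 61, so s = 4 and d = 61.
x_0 = 747^61 mod 977 = 252.
x_1 = 252^2 mod 977 = 976.

976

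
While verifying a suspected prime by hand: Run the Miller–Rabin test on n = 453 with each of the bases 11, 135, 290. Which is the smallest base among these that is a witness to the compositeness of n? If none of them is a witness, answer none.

11

n − 1 = 452 = 2^2 · 113, so s = 2 and d = 113.
Base 11: x_0 = 11^113 mod 453 = 341. x_0 is neither 1 nor 452, so continue squaring. x_1 = 341^2 mod 453 = 313. Reached i = s−1 = 1 without hitting −1: 11 is a Miller–Rabin witness and 453 is composite.
Base 135: x_0 = 135^113 mod 453 = 147. x_0 is neither 1 nor 452, so continue squaring. x_1 = 147^2 mod 453 = 318. Reached i = s−1 = 1 without hitting −1: 135 is a Miller–Rabin witness and 453 is composite.
Base 290: x_0 = 290^113 mod 453 = 323. x_0 is neither 1 nor 452, so continue squaring. x_1 = 323^2 mod 453 = 139. Reached i = s−1 = 1 without hitting −1: 290 is a Miller–Rabin witness and 453 is composite.
The smallest witness among the given bases is 11.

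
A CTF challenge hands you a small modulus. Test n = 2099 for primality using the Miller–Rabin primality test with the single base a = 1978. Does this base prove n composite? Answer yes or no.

no

n − 1 = 2098 = 2^1 · 1049, so s = 1 and d = 1049.
Repeated squaring mod 2099: 1978^1 ≡ 1978, 1978^2 ≡ 2047, 1978^4 ≡ 605, 1978^8 ≡ 799, 1978^16 ≡ 305, 1978^32 ≡ 669, 1978^64 ≡ 474, 1978^128 ≡ 83, 1978^256 ≡ 592, 1978^512 ≡ 2030, 1978^1024 ≡ 563.
1049 = 1024 + 16 + 8 + 1, so 1978^1049 ≡ 563·305·799·1978 ≡ 2098 (mod 2099).
x_0 = 1978^1049 mod 2099 = 2098.
x_0 = 2098 ≡ −1, so 1978 is not a witness.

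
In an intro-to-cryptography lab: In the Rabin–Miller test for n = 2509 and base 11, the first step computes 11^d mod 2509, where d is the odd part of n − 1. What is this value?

889

n − 1 = 2508 = 2^2 · 627, so s = 2 and d = 627.
Repeated squaring mod 2509: 11^1 ≡ 11, 11^2 ≡ 121, 11^4 ≡ 2096, 11^8 ≡ 2466, 11^16 ≡ 1849, 11^32 ≡ 1543, 11^64 ≡ 2317, 11^128 ≡ 1738, 11^256 ≡ 2317, 11^512 ≡ 1738.
627 = 512 + 64 + 32 + 16 + 2 + 1, so 11^627 ≡ 1738·2317·1543·1849·121·11 ≡ 889 (mod 2509).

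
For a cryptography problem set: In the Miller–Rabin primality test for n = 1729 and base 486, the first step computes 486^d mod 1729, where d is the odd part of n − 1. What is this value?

1217

n − 1 = 1728 = 2^6 · 27, so s = 6 and d = 27.
486^27 mod 1729 = 1217.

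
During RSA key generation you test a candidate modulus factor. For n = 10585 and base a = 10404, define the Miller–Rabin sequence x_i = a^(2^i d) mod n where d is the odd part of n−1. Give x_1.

291

n − 1 = 10584 = 2^3 · 1323, so s = 3 and d = 1323.
x_0 = 10404^1323 mod 10585 = 6524.
x_1 = 6524^2 mod 10585 = 291.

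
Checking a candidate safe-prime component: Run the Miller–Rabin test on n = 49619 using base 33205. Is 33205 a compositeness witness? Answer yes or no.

n − 1 = 49618 = 2^1 · 24809, so s = 1 and d = 24809.
x_0 = 33205^24809 mod 49619 = 26912.
x_0 ∉ {1, 49618} and s = 1, so 33205 is a Miller–Rabin witness and 49619 is composite.

yes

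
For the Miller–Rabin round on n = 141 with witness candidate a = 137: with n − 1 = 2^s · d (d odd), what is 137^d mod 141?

92

n − 1 = 140 = 2^2 · 35, so s = 2 and d = 35.
Repeated squaring mod 141: 137^1 ≡ 137, 137^2 ≡ 16, 137^4 ≡ 115, 137^8 ≡ 112, 137^16 ≡ 136, 137^32 ≡ 25.
35 = 32 + 2 + 1, so 137^35 ≡ 25·16·137 ≡ 92 (mod 141).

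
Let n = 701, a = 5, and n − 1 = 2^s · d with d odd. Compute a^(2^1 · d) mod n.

n − 1 = 700 = 2^2 · 175, so s = 2 and d = 175.
x_0 = 5^175 mod 701 = 700.
x_1 = 700^2 mod 701 = 1.

1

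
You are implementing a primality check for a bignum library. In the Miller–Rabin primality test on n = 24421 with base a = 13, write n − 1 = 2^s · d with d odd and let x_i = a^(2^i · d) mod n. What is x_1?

24420

n − 1 = 24420 = 2^2 · 6105, so s = 2 and d = 6105.
x_0 = 13^6105 mod 24421 = 221.
x_1 = 221^2 mod 24421 = 24420.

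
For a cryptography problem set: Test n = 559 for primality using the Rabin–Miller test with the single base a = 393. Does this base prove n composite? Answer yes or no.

no

n − 1 = 558 = 2^1 · 279, so s = 1 and d = 279.
Repeated squaring mod 559: 393^1 ≡ 393, 393^2 ≡ 165, 393^4 ≡ 393, 393^8 ≡ 165, 393^16 ≡ 393, 393^32 ≡ 165, 393^64 ≡ 393, 393^128 ≡ 165, 393^256 ≡ 393.
279 = 256 + 16 + 4 + 2 + 1, so 393^279 ≡ 393·393·393·165·393 ≡ 1 (mod 559).
x_0 = 393^279 mod 559 = 1.
x_0 = 1, so 393 is not a witness.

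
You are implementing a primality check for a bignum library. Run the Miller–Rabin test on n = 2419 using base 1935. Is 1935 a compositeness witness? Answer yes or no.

yes

n − 1 = 2418 = 2^1 · 1209, so s = 1 and d = 1209.
x_0 = 1935^1209 mod 2419 = 1604.
x_0 ∉ {1, 2418} and s = 1, so 1935 is a Miller–Rabin witness and 2419 is composite.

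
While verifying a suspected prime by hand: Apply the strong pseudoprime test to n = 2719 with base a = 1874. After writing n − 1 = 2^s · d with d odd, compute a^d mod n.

n − 1 = 2718 = 2^1 · 1359, so s = 1 and d = 1359.
Repeated squaring mod 2719: 1874^1 ≡ 1874, 1874^2 ≡ 1647, 1874^4 ≡ 1766, 1874^8 ≡ 63, 1874^16 ≡ 1250, 1874^32 ≡ 1794, 1874^64 ≡ 1859, 1874^128 ≡ 32, 1874^256 ≡ 1024, 1874^512 ≡ 1761, 1874^1024 ≡ 1461.
1359 = 1024 + 256 + 64 + 8 + 4 + 2 + 1, so 1874^1359 ≡ 1461·1024·1859·63·1766·1647·1874 ≡ 2718 (mod 2719).

2718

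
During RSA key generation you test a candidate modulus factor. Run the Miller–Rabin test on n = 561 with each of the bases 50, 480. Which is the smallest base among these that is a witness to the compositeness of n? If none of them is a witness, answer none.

480

n − 1 = 560 = 2^4 · 35, so s = 4 and d = 35.
Base 50: x_0 = 50^35 mod 561 = 560. x_0 = 560 ≡ −1, so 50 is not a witness.
Base 480: x_0 = 480^35 mod 561 = 285. x_0 is neither 1 nor 560, so continue squaring. x_1 = 285^2 mod 561 = 441. x_2 = 441^2 mod 561 = 375. x_3 = 375^2 mod 561 = 375. Reached i = s−1 = 3 without hitting −1: 480 is a Miller–Rabin witness and 561 is composite.
The smallest witness among the given bases is 480.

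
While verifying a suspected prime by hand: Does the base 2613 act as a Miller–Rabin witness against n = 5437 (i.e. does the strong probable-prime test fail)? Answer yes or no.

n − 1 = 5436 = 2^2 · 1359, so s = 2 and d = 1359.
x_0 = 2613^1359 mod 5437 = 5436.
x_0 = 5436 ≡ −1, so 2613 is not a witness.

no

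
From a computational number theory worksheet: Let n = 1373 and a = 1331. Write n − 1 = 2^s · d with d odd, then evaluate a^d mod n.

1372

n − 1 = 1372 = 2^2 · 343, so s = 2 and d = 343.
Repeated squaring mod 1373: 1331^1 ≡ 1331, 1331^2 ≡ 391, 1331^4 ≡ 478, 1331^8 ≡ 566, 1331^16 ≡ 447, 1331^32 ≡ 724, 1331^64 ≡ 1063, 1331^128 ≡ 1363, 1331^256 ≡ 100.
343 = 256 + 64 + 16 + 4 + 2 + 1, so 1331^343 ≡ 100·1063·447·478·391·1331 ≡ 1372 (mod 1373).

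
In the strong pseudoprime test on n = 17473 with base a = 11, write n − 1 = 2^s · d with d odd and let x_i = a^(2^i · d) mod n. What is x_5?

n − 1 = 17472 = 2^6 · 273, so s = 6 and d = 273.
x_0 = 11^273 mod 17473 = 6918.
x_1 = 6918^2 mod 17473 = 177.
x_2 = 177^2 mod 17473 = 13856.
x_3 = 13856^2 mod 17473 = 12885.
x_4 = 12885^2 mod 17473 = 12252.
x_5 = 12252^2 mod 17473 = 961.

961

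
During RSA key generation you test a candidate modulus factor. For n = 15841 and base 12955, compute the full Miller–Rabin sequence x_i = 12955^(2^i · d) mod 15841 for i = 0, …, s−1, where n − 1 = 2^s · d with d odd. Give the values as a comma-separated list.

n − 1 = 15840 = 2^5 · 495, so s = 5 and d = 495.
x_0 = 12955^495 mod 15841 = 8154.
x_1 = 8154^2 mod 15841 = 3039.
x_2 = 3039^2 mod 15841 = 218.
x_3 = 218^2 mod 15841 = 1.
x_4 = 1^2 mod 15841 = 1.

8154, 3039, 218, 1, 1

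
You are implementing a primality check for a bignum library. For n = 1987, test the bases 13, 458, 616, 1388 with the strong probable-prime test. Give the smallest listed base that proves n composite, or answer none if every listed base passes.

n − 1 = 1986 = 2^1 · 993, so s = 1 and d = 993.
Base 13: x_0 = 13^993 mod 1987 = 1986. x_0 = 1986 ≡ −1, so 13 is not a witness.
Base 458: x_0 = 458^993 mod 1987 = 1. x_0 = 1, so 458 is not a witness.
Base 616: x_0 = 616^993 mod 1987 = 1986. x_0 = 1986 ≡ −1, so 616 is not a witness.
Base 1388: x_0 = 1388^993 mod 1987 = 1. x_0 = 1, so 1388 is not a witness.
No listed base is a witness for 1987.

none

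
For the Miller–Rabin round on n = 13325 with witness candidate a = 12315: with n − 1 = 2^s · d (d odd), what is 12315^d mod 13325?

12575

n − 1 = 13324 = 2^2 · 3331, so s = 2 and d = 3331.
12315^3331 mod 13325 = 12575.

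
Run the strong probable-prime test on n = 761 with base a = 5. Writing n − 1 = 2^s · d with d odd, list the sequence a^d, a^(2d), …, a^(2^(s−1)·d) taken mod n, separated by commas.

n − 1 = 760 = 2^3 · 95, so s = 3 and d = 95.
x_0 = 5^95 mod 761 = 760.
x_1 = 760^2 mod 761 = 1.
x_2 = 1^2 mod 761 = 1.

760, 1, 1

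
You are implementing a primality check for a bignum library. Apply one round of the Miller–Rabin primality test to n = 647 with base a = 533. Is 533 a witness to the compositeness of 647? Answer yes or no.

no

n − 1 = 646 = 2^1 · 323, so s = 1 and d = 323.
x_0 = 533^323 mod 647 = 1.
x_0 = 1, so 533 is not a witness.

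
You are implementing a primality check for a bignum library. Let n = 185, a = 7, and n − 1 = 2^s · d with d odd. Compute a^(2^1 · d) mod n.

44

n − 1 = 184 = 2^3 · 23, so s = 3 and d = 23.
x_0 = 7^23 mod 185 = 83.
x_1 = 83^2 mod 185 = 44.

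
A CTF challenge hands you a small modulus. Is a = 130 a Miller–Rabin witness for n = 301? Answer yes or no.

n − 1 = 300 = 2^2 · 75, so s = 2 and d = 75.
x_0 = 130^75 mod 301 = 1.
x_0 = 1, so 130 is not a witness.

no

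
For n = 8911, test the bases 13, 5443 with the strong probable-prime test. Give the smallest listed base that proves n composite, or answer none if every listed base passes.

n − 1 = 8910 = 2^1 · 4455, so s = 1 and d = 4455.
Base 13: x_0 = 13^4455 mod 8911 = 8910. x_0 = 8910 ≡ −1, so 13 is not a witness.
Base 5443: x_0 = 5443^4455 mod 8911 = 1. x_0 = 1, so 5443 is not a witness.
No listed base is a witness for 8911.

none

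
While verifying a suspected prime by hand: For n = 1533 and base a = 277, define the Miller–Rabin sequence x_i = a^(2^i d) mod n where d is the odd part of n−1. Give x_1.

1495

n − 1 = 1532 = 2^2 · 383, so s = 2 and d = 383.
Repeated squaring mod 1533: 277^1 ≡ 277, 277^2 ≡ 79, 277^4 ≡ 109, 277^8 ≡ 1150, 277^16 ≡ 1054, 277^32 ≡ 1024, 277^64 ≡ 4, 277^128 ≡ 16, 277^256 ≡ 256.
383 = 256 + 64 + 32 + 16 + 8 + 4 + 2 + 1, so 277^383 ≡ 256·4·1024·1054·1150·109·79·277 ≡ 856 (mod 1533).
x_0 = 856.
x_1 = 856^2 mod 1533 = 1495.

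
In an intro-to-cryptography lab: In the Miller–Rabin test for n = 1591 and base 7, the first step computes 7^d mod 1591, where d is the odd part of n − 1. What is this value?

n − 1 = 1590 = 2^1 · 795, so s = 1 and d = 795.
Repeated squaring mod 1591: 7^1 ≡ 7, 7^2 ≡ 49, 7^4 ≡ 810, 7^8 ≡ 608, 7^16 ≡ 552, 7^32 ≡ 823, 7^64 ≡ 1154, 7^128 ≡ 49, 7^256 ≡ 810, 7^512 ≡ 608.
795 = 512 + 256 + 16 + 8 + 2 + 1, so 7^795 ≡ 608·810·552·608·49·7 ≡ 343 (mod 1591).

343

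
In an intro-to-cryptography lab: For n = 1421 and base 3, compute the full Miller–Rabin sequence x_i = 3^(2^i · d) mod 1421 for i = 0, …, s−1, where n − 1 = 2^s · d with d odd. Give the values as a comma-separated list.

n − 1 = 1420 = 2^2 · 355, so s = 2 and d = 355.
x_0 = 3^355 mod 1421 = 1410.
x_1 = 1410^2 mod 1421 = 121.

1410, 121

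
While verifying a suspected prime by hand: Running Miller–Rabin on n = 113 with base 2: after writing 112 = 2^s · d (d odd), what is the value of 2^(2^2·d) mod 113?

1

n − 1 = 112 = 2^4 · 7, so s = 4 and d = 7.
Repeated squaring mod 113: 2^1 ≡ 2, 2^2 ≡ 4, 2^4 ≡ 16.
7 = 4 + 2 + 1, so 2^7 ≡ 16·4·2 ≡ 15 (mod 113).
x_0 = 15.
x_1 = 15^2 mod 113 = 112.
x_2 = 112^2 mod 113 = 1.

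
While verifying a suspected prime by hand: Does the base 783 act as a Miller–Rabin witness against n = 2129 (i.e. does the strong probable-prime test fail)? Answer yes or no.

no

n − 1 = 2128 = 2^4 · 133, so s = 4 and d = 133.
x_0 = 783^133 mod 2129 = 1749.
x_0 is neither 1 nor 2128, so continue squaring.
x_1 = 1749^2 mod 2129 = 1757.
x_2 = 1757^2 mod 2129 = 2128.
x_2 ≡ −1, so 783 is not a witness.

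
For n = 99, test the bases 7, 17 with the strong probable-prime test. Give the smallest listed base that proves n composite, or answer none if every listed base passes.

n − 1 = 98 = 2^1 · 49, so s = 1 and d = 49.
Base 7: x_0 = 7^49 mod 99 = 52. x_0 ∉ {1, 98} and s = 1, so 7 is a Miller–Rabin witness and 99 is composite.
Base 17: x_0 = 17^49 mod 99 = 35. x_0 ∉ {1, 98} and s = 1, so 17 is a Miller–Rabin witness and 99 is composite.
The smallest witness among the given bases is 7.

7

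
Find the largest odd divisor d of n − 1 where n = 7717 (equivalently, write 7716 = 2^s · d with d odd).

1929

Halving: 7716 → 3858 → 1929; 1929 is odd.
So 7716 = 2^2 · 1929.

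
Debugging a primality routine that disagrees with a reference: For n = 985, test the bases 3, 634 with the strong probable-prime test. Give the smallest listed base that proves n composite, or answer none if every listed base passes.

3

n − 1 = 984 = 2^3 · 123, so s = 3 and d = 123.
Base 3: x_0 = 3^123 mod 985 = 327. x_0 is neither 1 nor 984, so continue squaring. x_1 = 327^2 mod 985 = 549. x_2 = 549^2 mod 985 = 976. Reached i = s−1 = 2 without hitting −1: 3 is a Miller–Rabin witness and 985 is composite.
Base 634: x_0 = 634^123 mod 985 = 884. x_0 is neither 1 nor 984, so continue squaring. x_1 = 884^2 mod 985 = 351. x_2 = 351^2 mod 985 = 76. Reached i = s−1 = 2 without hitting −1: 634 is a Miller–Rabin witness and 985 is composite.
The smallest witness among the given bases is 3.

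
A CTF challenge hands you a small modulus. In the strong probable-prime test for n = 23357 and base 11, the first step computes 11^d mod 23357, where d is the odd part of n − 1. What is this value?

n − 1 = 23356 = 2^2 · 5839, so s = 2 and d = 5839.
11^5839 mod 23357 = 1.

1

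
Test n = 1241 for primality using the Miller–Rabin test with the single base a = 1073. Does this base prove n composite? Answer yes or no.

n − 1 = 1240 = 2^3 · 155, so s = 3 and d = 155.
x_0 = 1073^155 mod 1241 = 229.
x_0 is neither 1 nor 1240, so continue squaring.
x_1 = 229^2 mod 1241 = 319.
x_2 = 319^2 mod 1241 = 1240.
x_2 ≡ −1, so 1073 is not a witness.

no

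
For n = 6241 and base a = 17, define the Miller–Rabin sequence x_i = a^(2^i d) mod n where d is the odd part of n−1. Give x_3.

n − 1 = 6240 = 2^5 · 195, so s = 5 and d = 195.
x_0 = 17^195 mod 6241 = 2132.
x_1 = 2132^2 mod 6241 = 1976.
x_2 = 1976^2 mod 6241 = 3951.
x_3 = 3951^2 mod 6241 = 1660.

1660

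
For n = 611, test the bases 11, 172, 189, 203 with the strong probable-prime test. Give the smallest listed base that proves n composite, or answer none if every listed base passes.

11

n − 1 = 610 = 2^1 · 305, so s = 1 and d = 305.
Base 11: x_0 = 11^305 mod 611 = 527. x_0 ∉ {1, 610} and s = 1, so 11 is a Miller–Rabin witness and 611 is composite.
Base 172: x_0 = 172^305 mod 611 = 139. x_0 ∉ {1, 610} and s = 1, so 172 is a Miller–Rabin witness and 611 is composite.
Base 189: x_0 = 189^305 mod 611 = 518. x_0 ∉ {1, 610} and s = 1, so 189 is a Miller–Rabin witness and 611 is composite.
Base 203: x_0 = 203^305 mod 611 = 60. x_0 ∉ {1, 610} and s = 1, so 203 is a Miller–Rabin witness and 611 is composite.
The smallest witness among the given bases is 11.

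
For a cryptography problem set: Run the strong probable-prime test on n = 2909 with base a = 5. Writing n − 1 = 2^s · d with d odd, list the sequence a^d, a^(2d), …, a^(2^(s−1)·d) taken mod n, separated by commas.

n − 1 = 2908 = 2^2 · 727, so s = 2 and d = 727.
x_0 = 5^727 mod 2909 = 1.
x_1 = 1^2 mod 2909 = 1.

1, 1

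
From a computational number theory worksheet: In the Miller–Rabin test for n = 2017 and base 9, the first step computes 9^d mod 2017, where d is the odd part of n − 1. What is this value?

n − 1 = 2016 = 2^5 · 63, so s = 5 and d = 63.
Repeated squaring mod 2017: 9^1 ≡ 9, 9^2 ≡ 81, 9^4 ≡ 510, 9^8 ≡ 1924, 9^16 ≡ 581, 9^32 ≡ 722.
63 = 32 + 16 + 8 + 4 + 2 + 1, so 9^63 ≡ 722·581·1924·510·81·9 ≡ 548 (mod 2017).

548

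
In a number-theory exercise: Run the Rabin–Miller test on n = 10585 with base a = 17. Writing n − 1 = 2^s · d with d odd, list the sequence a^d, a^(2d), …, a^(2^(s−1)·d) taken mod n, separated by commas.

4913, 3769, 291

n − 1 = 10584 = 2^3 · 1323, so s = 3 and d = 1323.
x_0 = 17^1323 mod 10585 = 4913.
x_1 = 4913^2 mod 10585 = 3769.
x_2 = 3769^2 mod 10585 = 291.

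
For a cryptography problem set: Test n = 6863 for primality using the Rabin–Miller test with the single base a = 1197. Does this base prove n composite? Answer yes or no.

n − 1 = 6862 = 2^1 · 3431, so s = 1 and d = 3431.
x_0 = 1197^3431 mod 6863 = 6862.
x_0 = 6862 ≡ −1, so 1197 is not a witness.

no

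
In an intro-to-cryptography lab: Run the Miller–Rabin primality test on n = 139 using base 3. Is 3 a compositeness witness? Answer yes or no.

n − 1 = 138 = 2^1 · 69, so s = 1 and d = 69.
x_0 = 3^69 mod 139 = 138.
x_0 = 138 ≡ −1, so 3 is not a witness.

no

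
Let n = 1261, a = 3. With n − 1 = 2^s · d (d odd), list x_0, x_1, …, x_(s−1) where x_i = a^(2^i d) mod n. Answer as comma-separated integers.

846, 729

n − 1 = 1260 = 2^2 · 315, so s = 2 and d = 315.
x_0 = 3^315 mod 1261 = 846.
x_1 = 846^2 mod 1261 = 729.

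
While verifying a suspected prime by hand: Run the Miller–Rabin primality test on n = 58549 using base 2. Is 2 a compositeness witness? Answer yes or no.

n − 1 = 58548 = 2^2 · 14637, so s = 2 and d = 14637.
x_0 = 2^14637 mod 58549 = 7251.
x_0 is neither 1 nor 58548, so continue squaring.
x_1 = 7251^2 mod 58549 = 58548.
x_1 ≡ −1, so 2 is not a witness.

no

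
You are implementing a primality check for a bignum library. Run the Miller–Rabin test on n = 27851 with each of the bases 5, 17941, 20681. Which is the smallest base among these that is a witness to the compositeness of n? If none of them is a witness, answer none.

none

n − 1 = 27850 = 2^1 · 13925, so s = 1 and d = 13925.
Base 5: x_0 = 5^13925 mod 27851 = 1. x_0 = 1, so 5 is not a witness.
Base 17941: x_0 = 17941^13925 mod 27851 = 1. x_0 = 1, so 17941 is not a witness.
Base 20681: x_0 = 20681^13925 mod 27851 = 27850. x_0 = 27850 ≡ −1, so 20681 is not a witness.
No listed base is a witness for 27851.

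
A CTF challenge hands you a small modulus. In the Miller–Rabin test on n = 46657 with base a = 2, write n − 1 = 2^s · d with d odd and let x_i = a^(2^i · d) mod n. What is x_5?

n − 1 = 46656 = 2^6 · 729, so s = 6 and d = 729.
Repeated squaring mod 46657: 2^1 ≡ 2, 2^2 ≡ 4, 2^4 ≡ 16, 2^8 ≡ 256, 2^16 ≡ 18879, 2^32 ≡ 3818, 2^64 ≡ 20140, 2^128 ≡ 30299, 2^256 ≡ 6269, 2^512 ≡ 15167.
729 = 512 + 128 + 64 + 16 + 8 + 1, so 2^729 ≡ 15167·30299·20140·18879·256·2 ≡ 512 (mod 46657).
x_0 = 512.
x_1 = 512^2 mod 46657 = 28859.
x_2 = 28859^2 mod 46657 = 14431.
x_3 = 14431^2 mod 46657 = 23570.
x_4 = 23570^2 mod 46657 = 1.
x_5 = 1^2 mod 46657 = 1.

1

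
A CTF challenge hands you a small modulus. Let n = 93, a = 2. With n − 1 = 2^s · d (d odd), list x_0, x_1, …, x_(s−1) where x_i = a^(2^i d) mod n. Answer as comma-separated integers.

8, 64

n − 1 = 92 = 2^2 · 23, so s = 2 and d = 23.
x_0 = 2^23 mod 93 = 8.
x_1 = 8^2 mod 93 = 64.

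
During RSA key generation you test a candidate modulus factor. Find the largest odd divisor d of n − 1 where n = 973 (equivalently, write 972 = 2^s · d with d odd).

Halving: 972 → 486 → 243; 243 is odd.
So 972 = 2^2 · 243.

243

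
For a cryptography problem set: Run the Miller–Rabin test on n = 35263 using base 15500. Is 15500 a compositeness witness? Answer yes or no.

n − 1 = 35262 = 2^1 · 17631, so s = 1 and d = 17631.
x_0 = 15500^17631 mod 35263 = 3701.
x_0 ∉ {1, 35262} and s = 1, so 15500 is a Miller–Rabin witness and 35263 is composite.

yes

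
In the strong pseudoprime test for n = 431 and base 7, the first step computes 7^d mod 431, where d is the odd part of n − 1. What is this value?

n − 1 = 430 = 2^1 · 215, so s = 1 and d = 215.
7^215 mod 431 = 430.

430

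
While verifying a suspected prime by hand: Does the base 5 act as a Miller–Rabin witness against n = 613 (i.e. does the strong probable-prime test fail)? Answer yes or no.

no

n − 1 = 612 = 2^2 · 153, so s = 2 and d = 153.
x_0 = 5^153 mod 613 = 35.
x_0 is neither 1 nor 612, so continue squaring.
x_1 = 35^2 mod 613 = 612.
x_1 ≡ −1, so 5 is not a witness.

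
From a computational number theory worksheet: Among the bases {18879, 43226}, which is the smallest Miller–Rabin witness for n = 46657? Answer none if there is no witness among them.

none

n − 1 = 46656 = 2^6 · 729, so s = 6 and d = 729.
Base 18879: x_0 = 18879^729 mod 46657 = 1. x_0 = 1, so 18879 is not a witness.
Base 43226: x_0 = 43226^729 mod 46657 = 1. x_0 = 1, so 43226 is not a witness.
No listed base is a witness for 46657.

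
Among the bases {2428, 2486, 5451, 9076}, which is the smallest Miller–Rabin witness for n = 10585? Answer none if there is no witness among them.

2486

n − 1 = 10584 = 2^3 · 1323, so s = 3 and d = 1323.
Base 2428: x_0 = 2428^1323 mod 10585 = 8422. x_0 is neither 1 nor 10584, so continue squaring. x_1 = 8422^2 mod 10585 = 10584. x_1 ≡ −1, so 2428 is not a witness.
Base 2486: x_0 = 2486^1323 mod 10585 = 5841. x_0 is neither 1 nor 10584, so continue squaring. x_1 = 5841^2 mod 10585 = 1826. x_2 = 1826^2 mod 10585 = 1. x_2 = 1 but x_1 ≠ ±1, a nontrivial square root of 1 — 2486 is a witness and 10585 is composite.
Base 5451: x_0 = 5451^1323 mod 10585 = 5886. x_0 is neither 1 nor 10584, so continue squaring. x_1 = 5886^2 mod 10585 = 291. x_2 = 291^2 mod 10585 = 1. x_2 = 1 but x_1 ≠ ±1, a nontrivial square root of 1 — 5451 is a witness and 10585 is composite.
Base 9076: x_0 = 9076^1323 mod 10585 = 8641. x_0 is neither 1 nor 10584, so continue squaring. x_1 = 8641^2 mod 10585 = 291. x_2 = 291^2 mod 10585 = 1. x_2 = 1 but x_1 ≠ ±1, a nontrivial square root of 1 — 9076 is a witness and 10585 is composite.
The smallest witness among the given bases is 2486.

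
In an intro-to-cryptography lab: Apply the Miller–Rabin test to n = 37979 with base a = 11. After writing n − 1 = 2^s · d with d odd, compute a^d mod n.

24843

n − 1 = 37978 = 2^1 · 18989, so s = 1 and d = 18989.
11^18989 mod 37979 = 24843.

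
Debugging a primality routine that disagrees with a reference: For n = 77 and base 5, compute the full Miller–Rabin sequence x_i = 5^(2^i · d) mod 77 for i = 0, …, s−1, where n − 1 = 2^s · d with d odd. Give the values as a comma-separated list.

75, 4

n − 1 = 76 = 2^2 · 19, so s = 2 and d = 19.
x_0 = 5^19 mod 77 = 75.
x_1 = 75^2 mod 77 = 4.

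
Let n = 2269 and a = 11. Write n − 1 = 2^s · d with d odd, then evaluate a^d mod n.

n − 1 = 2268 = 2^2 · 567, so s = 2 and d = 567.
By repeated squaring, 11^567 ≡ 1 (mod 2269).

1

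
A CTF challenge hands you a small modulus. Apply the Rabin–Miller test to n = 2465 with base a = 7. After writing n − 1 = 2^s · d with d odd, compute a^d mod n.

n − 1 = 2464 = 2^5 · 77, so s = 5 and d = 77.
7^77 mod 2465 = 2437.

2437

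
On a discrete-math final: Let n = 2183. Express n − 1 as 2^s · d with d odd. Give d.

Halving: 2182 → 1091; 1091 is odd.
So 2182 = 2^1 · 1091.

1091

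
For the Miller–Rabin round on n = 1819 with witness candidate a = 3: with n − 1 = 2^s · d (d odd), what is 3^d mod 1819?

1746

n − 1 = 1818 = 2^1 · 909, so s = 1 and d = 909.
Repeated squaring mod 1819: 3^1 ≡ 3, 3^2 ≡ 9, 3^4 ≡ 81, 3^8 ≡ 1104, 3^16 ≡ 86, 3^32 ≡ 120, 3^64 ≡ 1667, 3^128 ≡ 1276, 3^256 ≡ 171, 3^512 ≡ 137.
909 = 512 + 256 + 128 + 8 + 4 + 1, so 3^909 ≡ 137·171·1276·1104·81·3 ≡ 1746 (mod 1819).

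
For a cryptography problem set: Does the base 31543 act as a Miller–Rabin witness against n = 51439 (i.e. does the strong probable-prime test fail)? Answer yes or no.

n − 1 = 51438 = 2^1 · 25719, so s = 1 and d = 25719.
x_0 = 31543^25719 mod 51439 = 1.
x_0 = 1, so 31543 is not a witness.

no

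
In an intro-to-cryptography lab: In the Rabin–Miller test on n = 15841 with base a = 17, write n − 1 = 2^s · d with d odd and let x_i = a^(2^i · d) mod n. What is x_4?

1

n − 1 = 15840 = 2^5 · 495, so s = 5 and d = 495.
x_0 = 17^495 mod 15841 = 10198.
x_1 = 10198^2 mod 15841 = 3039.
x_2 = 3039^2 mod 15841 = 218.
x_3 = 218^2 mod 15841 = 1.
x_4 = 1^2 mod 15841 = 1.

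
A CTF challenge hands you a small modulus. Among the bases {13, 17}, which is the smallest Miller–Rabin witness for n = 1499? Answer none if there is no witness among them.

n − 1 = 1498 = 2^1 · 749, so s = 1 and d = 749.
Base 13: x_0 = 13^749 mod 1499 = 1. x_0 = 1, so 13 is not a witness.
Base 17: x_0 = 17^749 mod 1499 = 1498. x_0 = 1498 ≡ −1, so 17 is not a witness.
No listed base is a witness for 1499.

none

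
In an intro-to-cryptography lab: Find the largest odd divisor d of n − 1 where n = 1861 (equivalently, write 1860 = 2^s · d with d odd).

465

Halving: 1860 → 930 → 465; 465 is odd.
So 1860 = 2^2 · 465.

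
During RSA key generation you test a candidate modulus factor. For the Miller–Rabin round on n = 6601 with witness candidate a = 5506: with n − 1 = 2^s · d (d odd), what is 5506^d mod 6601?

2416

n − 1 = 6600 = 2^3 · 825, so s = 3 and d = 825.
5506^825 mod 6601 = 2416.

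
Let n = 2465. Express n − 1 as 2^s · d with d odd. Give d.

Halving: 2464 → 1232 → 616 → 308 → 154 → 77; 77 is odd.
So 2464 = 2^5 · 77.

77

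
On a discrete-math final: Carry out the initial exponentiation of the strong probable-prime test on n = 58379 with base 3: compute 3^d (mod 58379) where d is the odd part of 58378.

n − 1 = 58378 = 2^1 · 29189, so s = 1 and d = 29189.
By repeated squaring, 3^29189 ≡ 1 (mod 58379).

1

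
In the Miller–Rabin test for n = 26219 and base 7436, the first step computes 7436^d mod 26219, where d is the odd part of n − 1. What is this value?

n − 1 = 26218 = 2^1 · 13109, so s = 1 and d = 13109.
7436^13109 mod 26219 = 13892.

13892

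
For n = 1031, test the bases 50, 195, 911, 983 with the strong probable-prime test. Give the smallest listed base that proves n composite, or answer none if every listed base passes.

none

n − 1 = 1030 = 2^1 · 515, so s = 1 and d = 515.
Base 50: x_0 = 50^515 mod 1031 = 1. x_0 = 1, so 50 is not a witness.
Base 195: x_0 = 195^515 mod 1031 = 1. x_0 = 1, so 195 is not a witness.
Base 911: x_0 = 911^515 mod 1031 = 1030. x_0 = 1030 ≡ −1, so 911 is not a witness.
Base 983: x_0 = 983^515 mod 1031 = 1030. x_0 = 1030 ≡ −1, so 983 is not a witness.
No listed base is a witness for 1031.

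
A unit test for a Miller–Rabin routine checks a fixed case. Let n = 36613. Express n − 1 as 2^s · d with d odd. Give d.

9153

Halving: 36612 → 18306 → 9153; 9153 is odd.
So 36612 = 2^2 · 9153.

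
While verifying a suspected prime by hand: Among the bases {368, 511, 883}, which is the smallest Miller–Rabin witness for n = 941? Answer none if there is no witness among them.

n − 1 = 940 = 2^2 · 235, so s = 2 and d = 235.
Base 368: x_0 = 368^235 mod 941 = 97. x_0 is neither 1 nor 940, so continue squaring. x_1 = 97^2 mod 941 = 940. x_1 ≡ −1, so 368 is not a witness.
Base 511: x_0 = 511^235 mod 941 = 97. x_0 is neither 1 nor 940, so continue squaring. x_1 = 97^2 mod 941 = 940. x_1 ≡ −1, so 511 is not a witness.
Base 883: x_0 = 883^235 mod 941 = 844. x_0 is neither 1 nor 940, so continue squaring. x_1 = 844^2 mod 941 = 940. x_1 ≡ −1, so 883 is not a witness.
No listed base is a witness for 941.

none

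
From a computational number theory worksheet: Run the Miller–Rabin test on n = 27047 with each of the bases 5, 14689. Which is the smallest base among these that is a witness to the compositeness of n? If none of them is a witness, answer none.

5

n − 1 = 27046 = 2^1 · 13523, so s = 1 and d = 13523.
Base 5: x_0 = 5^13523 mod 27047 = 6347. x_0 ∉ {1, 27046} and s = 1, so 5 is a Miller–Rabin witness and 27047 is composite.
Base 14689: x_0 = 14689^13523 mod 27047 = 17205. x_0 ∉ {1, 27046} and s = 1, so 14689 is a Miller–Rabin witness and 27047 is composite.
The smallest witness among the given bases is 5.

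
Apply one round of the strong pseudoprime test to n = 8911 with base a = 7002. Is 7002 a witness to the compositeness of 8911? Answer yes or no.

n − 1 = 8910 = 2^1 · 4455, so s = 1 and d = 4455.
By repeated squaring, 7002^4455 ≡ 6364 (mod 8911).
x_0 = 7002^4455 mod 8911 = 6364.
x_0 ∉ {1, 8910} and s = 1, so 7002 is a Miller–Rabin witness and 8911 is composite.

yes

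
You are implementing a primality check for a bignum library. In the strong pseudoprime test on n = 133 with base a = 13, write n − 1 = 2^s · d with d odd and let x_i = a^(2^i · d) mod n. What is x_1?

n − 1 = 132 = 2^2 · 33, so s = 2 and d = 33.
x_0 = 13^33 mod 133 = 27.
x_1 = 27^2 mod 133 = 64.

64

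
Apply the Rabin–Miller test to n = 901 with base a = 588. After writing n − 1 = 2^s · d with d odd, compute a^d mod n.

860

n − 1 = 900 = 2^2 · 225, so s = 2 and d = 225.
Repeated squaring mod 901: 588^1 ≡ 588, 588^2 ≡ 661, 588^4 ≡ 837, 588^8 ≡ 492, 588^16 ≡ 596, 588^32 ≡ 222, 588^64 ≡ 630, 588^128 ≡ 460.
225 = 128 + 64 + 32 + 1, so 588^225 ≡ 460·630·222·588 ≡ 860 (mod 901).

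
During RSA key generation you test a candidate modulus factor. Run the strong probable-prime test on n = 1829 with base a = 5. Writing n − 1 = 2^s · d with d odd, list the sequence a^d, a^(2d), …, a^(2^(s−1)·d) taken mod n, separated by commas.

n − 1 = 1828 = 2^2 · 457, so s = 2 and d = 457.
x_0 = 5^457 mod 1829 = 1462.
x_1 = 1462^2 mod 1829 = 1172.

1462, 1172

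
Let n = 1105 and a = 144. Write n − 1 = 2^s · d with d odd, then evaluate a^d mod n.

n − 1 = 1104 = 2^4 · 69, so s = 4 and d = 69.
144^69 mod 1105 = 859.

859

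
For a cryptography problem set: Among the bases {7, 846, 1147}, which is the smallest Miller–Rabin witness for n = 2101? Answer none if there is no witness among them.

none

n − 1 = 2100 = 2^2 · 525, so s = 2 and d = 525.
Base 7: x_0 = 7^525 mod 2101 = 2100. x_0 = 2100 ≡ −1, so 7 is not a witness.
Base 846: x_0 = 846^525 mod 2101 = 2100. x_0 = 2100 ≡ −1, so 846 is not a witness.
Base 1147: x_0 = 1147^525 mod 2101 = 1. x_0 = 1, so 1147 is not a witness.
No listed base is a witness for 2101.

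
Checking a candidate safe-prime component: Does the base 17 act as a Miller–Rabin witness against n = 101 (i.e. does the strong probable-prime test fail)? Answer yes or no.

no

n − 1 = 100 = 2^2 · 25, so s = 2 and d = 25.
x_0 = 17^25 mod 101 = 100.
x_0 = 100 ≡ −1, so 17 is not a witness.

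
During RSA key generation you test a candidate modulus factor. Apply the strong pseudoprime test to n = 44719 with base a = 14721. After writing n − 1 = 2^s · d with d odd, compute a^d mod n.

n − 1 = 44718 = 2^1 · 22359, so s = 1 and d = 22359.
14721^22359 mod 44719 = 22878.

22878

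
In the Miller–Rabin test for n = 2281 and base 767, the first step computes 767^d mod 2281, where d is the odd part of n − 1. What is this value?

2280

n − 1 = 2280 = 2^3 · 285, so s = 3 and d = 285.
767^285 mod 2281 = 2280.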